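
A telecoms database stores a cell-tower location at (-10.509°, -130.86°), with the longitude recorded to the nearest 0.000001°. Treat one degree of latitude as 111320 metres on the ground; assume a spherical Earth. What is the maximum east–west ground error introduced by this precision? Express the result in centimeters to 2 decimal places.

Rounding to 6 decimal places leaves the longitude within ±5e-07° of the true value.
Parallels shrink by cos φ, so at 10.509° a degree of longitude is 111320 × 0.9832 ≈ 109453 m.
So at most 5e-07° × 109453 ≈ 0.0547264 m east–west.
That is 0.0547264 m = 5.4726 cm.

5.47 centimeters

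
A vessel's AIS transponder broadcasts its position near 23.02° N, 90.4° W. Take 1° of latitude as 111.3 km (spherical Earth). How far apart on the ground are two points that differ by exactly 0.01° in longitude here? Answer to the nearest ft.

3361 ft

At 23.02° a degree of longitude is 111300 × cos 23.02° ≈ 102437 m, so 0.01° corresponds to 1024.37 m.
Converting: 1024.37 m × 3.2808 ft/m ≈ 3360.8 ft.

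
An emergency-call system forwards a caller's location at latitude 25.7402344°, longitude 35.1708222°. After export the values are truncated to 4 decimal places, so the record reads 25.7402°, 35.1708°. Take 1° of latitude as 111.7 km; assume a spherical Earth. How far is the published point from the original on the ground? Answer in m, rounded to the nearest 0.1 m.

4.4 m

Δlat = 25.7402344 − 25.7402 = +0.0000344°; Δlon = 35.1708222 − 35.1708 = +0.0000222°.
N–S: 0.0000344° × 111700 m/° = 3.84248 m.
East–west at this latitude: 0.0000222° × 111700 × cos 25.7402° ≈ 0.0000222 × 100616 = 2.23368 m.
Distance: √(3.84248² + 2.23368²) ≈ 4.44455 m.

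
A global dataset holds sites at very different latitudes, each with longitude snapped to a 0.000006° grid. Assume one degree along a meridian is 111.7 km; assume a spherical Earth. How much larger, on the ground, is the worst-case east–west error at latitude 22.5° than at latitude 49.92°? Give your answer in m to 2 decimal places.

0.09 m

With a 0.000006° grid the true value lies within half a step, ±0.000006°/2 = ±3e-06°, of the stored one.
Error at 22.5° = 3e-06° × 111700 × cos 22.5° ≈ 0.3351 × 0.9239 = 0.30959 m.
At 49.92°: 3e-06° × 111700 × cos 49.92° = 3e-06 × 111700 × 0.6439 ≈ 0.21576 m.
Difference: 0.30959 − 0.21576 = 0.093836 m.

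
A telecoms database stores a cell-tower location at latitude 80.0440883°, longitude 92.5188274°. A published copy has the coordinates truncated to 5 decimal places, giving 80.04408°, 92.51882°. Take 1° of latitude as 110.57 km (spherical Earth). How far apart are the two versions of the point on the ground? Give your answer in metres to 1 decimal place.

The latitude changed by +0.0000083° and the longitude by +0.0000074°.
N–S: 0.0000083° × 110570 m/° = 0.917731 m.
E–W at 80.0441°: 0.0000074° × 110570 × cos 80.0441° = 0.0000074 × 110570 × 0.1729 ≈ 0.141462 m.
Combined displacement = (0.917731² + 0.141462²)^½ ≈ 0.92857 m.

0.9 metres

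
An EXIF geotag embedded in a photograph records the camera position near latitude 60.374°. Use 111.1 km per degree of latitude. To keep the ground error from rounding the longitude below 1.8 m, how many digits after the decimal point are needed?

5 decimal places

At 60.374° one degree of longitude covers 111100 × cos 60.374° ≈ 111100 × 0.4943 ≈ 54920.8 m.
N decimal places → at most half a unit in the last place, 0.5 × 10⁻ᴺ° = 54920.8/2 × 10⁻ᴺ m.
Setting 27460.4 × 10⁻ᴺ ≤ 1.8 gives 10ᴺ ≥ 1.526e+04, i.e. N ≥ 4.18.
N = 4 would give 2.75 m (too coarse); N = 5 gives 0.275 m ≤ 1.8 m.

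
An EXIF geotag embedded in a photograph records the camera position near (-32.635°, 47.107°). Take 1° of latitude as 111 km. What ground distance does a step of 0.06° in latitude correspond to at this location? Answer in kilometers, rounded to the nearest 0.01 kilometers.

6.66 kilometers

Along a meridian 0.06° is 0.06 × 111000 = 6660 m.
That is 6660 m = 6.66 km.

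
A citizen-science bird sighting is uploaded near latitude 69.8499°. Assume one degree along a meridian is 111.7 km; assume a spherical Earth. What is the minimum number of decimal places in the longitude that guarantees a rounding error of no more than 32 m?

At 69.8499° one degree of longitude covers 111700 × cos 69.8499° ≈ 111700 × 0.3445 ≈ 38478.5 m.
N decimal places → at most half a unit in the last place, 0.5 × 10⁻ᴺ° = 38478.5/2 × 10⁻ᴺ m.
Need 0.5 × 38478.5 × 10⁻ᴺ ≤ 32 → 10⁻ᴺ ≤ 1.663e-03, so N ≥ 2.78.
N = 2 would give 192 m (too coarse); N = 3 gives 19.2 m ≤ 32 m.

3 decimal places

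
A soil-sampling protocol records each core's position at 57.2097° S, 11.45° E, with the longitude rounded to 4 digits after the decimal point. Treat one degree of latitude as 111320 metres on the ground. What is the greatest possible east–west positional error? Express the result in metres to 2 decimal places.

3.01 metres

Rounding to 4 decimal places leaves the longitude within ±5e-05° of the true value.
One degree of longitude at 57.2097° is 111320 × cos 57.2097° ≈ 111320 × 0.5416 = 60287.1 m.
So at most 5e-05° × 60287.1 ≈ 3.01436 m east–west.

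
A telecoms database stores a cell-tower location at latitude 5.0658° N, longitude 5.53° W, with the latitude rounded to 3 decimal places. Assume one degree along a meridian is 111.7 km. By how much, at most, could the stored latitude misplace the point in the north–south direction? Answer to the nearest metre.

56 metres

Rounding to 3 decimal places leaves the latitude within ±0.0005° of the true value.
North–south distance: 0.0005° × 111700 m/° = 55.85 m.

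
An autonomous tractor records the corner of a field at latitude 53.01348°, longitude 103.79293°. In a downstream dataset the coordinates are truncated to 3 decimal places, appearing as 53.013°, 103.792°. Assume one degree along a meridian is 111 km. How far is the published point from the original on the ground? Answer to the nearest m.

82 m

Δlat = 53.01348 − 53.013 = +0.00048°; Δlon = 103.79293 − 103.792 = +0.00093°.
N–S: 0.00048° × 111000 m/° = 53.28 m.
East–west at this latitude: 0.00093° × 111000 × cos 53.013° ≈ 0.00093 × 66781.4 = 62.1067 m.
Combined displacement = (53.28² + 62.1067²)^½ ≈ 81.8291 m.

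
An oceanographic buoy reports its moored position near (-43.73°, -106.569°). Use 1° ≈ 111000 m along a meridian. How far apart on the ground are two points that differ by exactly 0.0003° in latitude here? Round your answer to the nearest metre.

33 metres

Along a meridian 0.0003° is 0.0003 × 111000 = 33.3 m.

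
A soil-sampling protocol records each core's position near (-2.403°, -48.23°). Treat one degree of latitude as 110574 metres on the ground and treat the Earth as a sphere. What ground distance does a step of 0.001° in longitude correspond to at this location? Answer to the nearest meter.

110 meters

At 2.403° a degree of longitude is 110574 × cos 2.403° ≈ 110477 m, so 0.001° corresponds to 110.477 m.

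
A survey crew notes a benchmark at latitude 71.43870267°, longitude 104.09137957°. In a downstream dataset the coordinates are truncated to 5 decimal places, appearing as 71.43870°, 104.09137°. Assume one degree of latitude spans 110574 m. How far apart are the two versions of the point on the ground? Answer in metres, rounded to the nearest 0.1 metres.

The latitude changed by +0.00000267° and the longitude by +0.00000957°.
North–south shift: 0.00000267 × 110574 = 0.295233 m.
East–west at this latitude: 0.00000957° × 110574 × cos 71.4387° ≈ 0.00000957 × 35197.8 = 0.336843 m.
Hypotenuse of the two orthogonal shifts: √(0.295233² + 0.336843²) = 0.447912 m.

0.4 metres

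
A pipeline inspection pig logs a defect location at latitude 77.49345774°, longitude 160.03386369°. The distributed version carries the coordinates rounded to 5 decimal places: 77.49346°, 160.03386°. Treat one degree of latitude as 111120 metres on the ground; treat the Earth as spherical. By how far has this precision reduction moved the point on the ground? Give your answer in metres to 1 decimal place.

Δlat = 77.49345774 − 77.49346 = -0.00000226°; Δlon = 160.03386369 − 160.03386 = +0.00000369°.
N–S: -0.00000226° × 111120 m/° = -0.251131 m.
E–W at 77.4935°: 0.00000369° × 111120 × cos 77.4935° = 0.00000369 × 111120 × 0.2166 ≈ 0.088793 m.
Hypotenuse of the two orthogonal shifts: √(0.251131² + 0.088793²) = 0.266366 m.

0.3 metres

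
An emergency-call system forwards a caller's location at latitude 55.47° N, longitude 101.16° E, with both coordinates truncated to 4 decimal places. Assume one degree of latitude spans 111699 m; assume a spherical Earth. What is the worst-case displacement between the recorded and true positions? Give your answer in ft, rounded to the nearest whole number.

Truncating at 4 decimal places can drop up to a full unit in the last place, so each coordinate may be off by as much as 0.0001°.
N–S: 0.0001° × 111699 m/° = 11.1699 m.
East–west component at 55.47°: 0.0001° × 111699 × cos 55.47° ≈ 0.0001 × 63315.2 ≈ 6.33152 m.
Combining orthogonally: (11.1699² + 6.33152²)^½ ≈ 12.8396 m.
In feet: 12.8396 m ÷ 0.3048 ≈ 42.125 ft.

42 ft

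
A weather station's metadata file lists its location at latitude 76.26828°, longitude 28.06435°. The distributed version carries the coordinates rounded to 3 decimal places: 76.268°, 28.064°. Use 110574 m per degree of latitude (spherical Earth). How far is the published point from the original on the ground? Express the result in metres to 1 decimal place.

32.3 metres

Δlat = 76.26828 − 76.268 = +0.00028°; Δlon = 28.06435 − 28.064 = +0.00035°.
North–south shift: 0.00028 × 110574 = 30.9607 m.
E–W at 76.268°: 0.00035° × 110574 × cos 76.268° = 0.00035 × 110574 × 0.2374 ≈ 9.18685 m.
Combined displacement = (30.9607² + 9.18685²)^½ ≈ 32.295 m.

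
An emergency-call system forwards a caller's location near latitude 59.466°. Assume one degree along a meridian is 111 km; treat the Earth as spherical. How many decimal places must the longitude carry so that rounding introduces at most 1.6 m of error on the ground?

At 59.466° one degree of longitude covers 111000 × cos 59.466° ≈ 111000 × 0.5080 ≈ 56393.5 m.
With N decimal places the half-ulp bound is 0.5·10⁻ᴺ°, or 0.5·10⁻ᴺ × 56393.5 m on the ground.
Setting 28196.8 × 10⁻ᴺ ≤ 1.6 gives 10ᴺ ≥ 1.762e+04, i.e. N ≥ 4.25.
So 5 decimal places suffice (0.282 m); 4 would allow up to 2.82 m.

5 decimal places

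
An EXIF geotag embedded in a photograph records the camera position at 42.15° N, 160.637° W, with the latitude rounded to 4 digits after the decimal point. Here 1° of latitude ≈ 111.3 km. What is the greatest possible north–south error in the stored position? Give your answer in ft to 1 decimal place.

Rounding to 4 decimal places leaves the latitude within ±5e-05° of the true value.
Along the meridian that is 5e-05° × 111300 m/° = 5.565 m.
In feet: 5.565 m ÷ 0.3048 ≈ 18.258 ft.

18.3 ft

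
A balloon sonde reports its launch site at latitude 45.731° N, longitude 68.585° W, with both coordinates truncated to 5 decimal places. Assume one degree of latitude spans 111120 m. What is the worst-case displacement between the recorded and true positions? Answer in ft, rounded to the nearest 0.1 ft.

Truncating at 5 decimal places can drop up to a full unit in the last place, so each coordinate may be off by as much as 1e-05°.
Latitude error → 1e-05 × 111120 = 1.1112 m along the meridian.
Longitude error → 1e-05 × 111120 × cos 45.731° = 1e-05 × 111120 × 0.6980 ≈ 0.775649 m.
The two errors are perpendicular, so the maximum displacement is √(1.1112² + 0.775649²) ≈ 1.35514 m.
Converting: 1.35514 m × 3.2808 ft/m ≈ 4.446 ft.

4.4 ft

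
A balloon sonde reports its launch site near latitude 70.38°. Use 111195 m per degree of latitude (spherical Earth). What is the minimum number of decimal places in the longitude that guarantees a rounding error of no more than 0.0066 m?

At 70.38° one degree of longitude covers 111195 × cos 70.38° ≈ 111195 × 0.3358 ≈ 37337.1 m.
Rounding to N decimal places gives at most 0.5 × 10⁻ᴺ degrees of error, i.e. 0.5 × 10⁻ᴺ × 37337.1 m.
Setting 18668.6 × 10⁻ᴺ ≤ 0.0066 gives 10ᴺ ≥ 2.829e+06, i.e. N ≥ 6.45.
N = 6 would give 0.0187 m (too coarse); N = 7 gives 0.00187 m ≤ 0.0066 m.

7 decimal places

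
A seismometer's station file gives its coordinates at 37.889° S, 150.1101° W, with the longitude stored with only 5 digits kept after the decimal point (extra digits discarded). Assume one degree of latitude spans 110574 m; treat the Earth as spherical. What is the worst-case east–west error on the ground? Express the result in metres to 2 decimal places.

0.87 metres

Truncating at 5 decimal places can drop up to a full unit in the last place, so the longitude may be off by as much as 1e-05°.
Parallels shrink by cos φ, so at 37.889° a degree of longitude is 110574 × 0.7892 ≈ 87265.2 m.
So at most 1e-05° × 87265.2 ≈ 0.872652 m east–west.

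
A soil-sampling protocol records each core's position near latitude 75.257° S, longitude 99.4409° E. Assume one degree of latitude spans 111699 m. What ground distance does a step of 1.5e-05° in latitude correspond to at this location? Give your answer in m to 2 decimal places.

1.5e-05° × 111699 m/° = 1.67549 m.

1.68 m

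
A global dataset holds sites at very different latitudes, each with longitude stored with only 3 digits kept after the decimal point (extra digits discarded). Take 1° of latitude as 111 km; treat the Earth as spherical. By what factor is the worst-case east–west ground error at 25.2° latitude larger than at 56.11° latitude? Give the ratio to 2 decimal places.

1.62

Truncating at 3 decimal places can drop up to a full unit in the last place, so the longitude may be off by as much as 0.001°.
At 25.2°: 0.001° × 111000 × cos 25.2° = 0.001 × 111000 × 0.9048 ≈ 100.44 m.
Error at 56.11° = 0.001° × 111000 × cos 56.11° ≈ 111 × 0.5576 = 61.894 m.
The ratio reduces to cos 25.2° / cos 56.11° = 0.9048/0.5576 ≈ 1.6227.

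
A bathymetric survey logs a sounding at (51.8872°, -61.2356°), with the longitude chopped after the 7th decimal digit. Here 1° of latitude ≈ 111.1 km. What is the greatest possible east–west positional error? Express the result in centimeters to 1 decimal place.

0.7 centimeters

Truncating at 7 decimal places can drop up to a full unit in the last place, so the longitude may be off by as much as 1e-07°.
Parallels shrink by cos φ, so at 51.8872° a degree of longitude is 111100 × 0.6172 ≈ 68572.2 m.
Maximum E–W displacement: 1e-07 × 68572.2 = 0.00685722 m.
That is 0.00685722 m = 0.68572 cm.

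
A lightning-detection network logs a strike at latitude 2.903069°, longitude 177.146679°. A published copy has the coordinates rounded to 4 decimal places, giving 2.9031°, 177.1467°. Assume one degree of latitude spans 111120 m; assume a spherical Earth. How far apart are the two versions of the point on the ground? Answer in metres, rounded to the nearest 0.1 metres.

The latitude changed by -0.000031° and the longitude by -0.000021°.
N–S: -0.000031° × 111120 m/° = -3.44472 m.
E–W at 2.9031°: -0.000021° × 111120 × cos 2.9031° = -0.000021 × 111120 × 0.9987 ≈ -2.33053 m.
Combined displacement = (3.44472² + 2.33053²)^½ ≈ 4.15902 m.

4.2 metres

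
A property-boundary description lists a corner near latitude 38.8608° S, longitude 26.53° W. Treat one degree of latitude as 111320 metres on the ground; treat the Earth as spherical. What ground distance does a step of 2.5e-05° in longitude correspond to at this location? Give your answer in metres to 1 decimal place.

At 38.8608° a degree of longitude is 111320 × cos 38.8608° ≈ 86681.8 m, so 2.5e-05° corresponds to 2.16705 m.

2.2 metres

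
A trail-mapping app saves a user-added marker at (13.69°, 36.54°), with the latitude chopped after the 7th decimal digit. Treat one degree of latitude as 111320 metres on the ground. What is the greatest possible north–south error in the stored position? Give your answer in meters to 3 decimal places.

0.011 meters

Truncating at 7 decimal places can drop up to a full unit in the last place, so the latitude may be off by as much as 1e-07°.
Along the meridian that is 1e-07° × 111320 m/° = 0.011132 m.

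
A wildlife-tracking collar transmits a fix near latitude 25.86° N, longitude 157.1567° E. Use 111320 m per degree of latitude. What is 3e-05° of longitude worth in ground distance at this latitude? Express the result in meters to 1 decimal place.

At 25.86° a degree of longitude is 111320 × cos 25.86° ≈ 100173 m, so 3e-05° corresponds to 3.00518 m.

3.0 meters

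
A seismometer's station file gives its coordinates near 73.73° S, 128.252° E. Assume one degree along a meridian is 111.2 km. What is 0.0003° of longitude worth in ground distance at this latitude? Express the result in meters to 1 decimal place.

0.0003° of longitude at 73.73° is 0.0003 × 111200 × cos 73.73° ≈ 0.0003 × 31154.2 = 9.34627 m.

9.3 meters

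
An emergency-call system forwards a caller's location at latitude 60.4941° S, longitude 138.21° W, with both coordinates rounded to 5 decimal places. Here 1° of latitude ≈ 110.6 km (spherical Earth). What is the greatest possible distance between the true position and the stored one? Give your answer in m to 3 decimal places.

0.616 m

Rounding to 5 decimal places leaves each coordinate within ±5e-06° of the true value.
N–S: 5e-06° × 110600 m/° = 0.553 m.
Longitude error → 5e-06 × 110600 × cos 60.4941° = 5e-06 × 110600 × 0.4925 ≈ 0.27236 m.
Combining orthogonally: (0.553² + 0.27236²)^½ ≈ 0.616432 m.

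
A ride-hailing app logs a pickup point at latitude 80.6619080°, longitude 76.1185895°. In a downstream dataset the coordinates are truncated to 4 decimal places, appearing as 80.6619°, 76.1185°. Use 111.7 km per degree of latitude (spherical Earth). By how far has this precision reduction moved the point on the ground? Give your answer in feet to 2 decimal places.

Δlat = 80.6619080 − 80.6619 = +0.0000080°; Δlon = 76.1185895 − 76.1185 = +0.0000895°.
N–S: 0.0000080° × 111700 m/° = 0.8936 m.
East–west at this latitude: 0.0000895° × 111700 × cos 80.6619° ≈ 0.0000895 × 18124.4 = 1.62214 m.
Hypotenuse of the two orthogonal shifts: √(0.8936² + 1.62214²) = 1.85199 m.
Converting: 1.85199 m × 3.2808 ft/m ≈ 6.0761 ft.

6.08 feet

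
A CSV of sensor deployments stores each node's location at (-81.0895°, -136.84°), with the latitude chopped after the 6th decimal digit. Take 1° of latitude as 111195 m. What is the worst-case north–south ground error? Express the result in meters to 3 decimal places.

0.111 meters

Truncating at 6 decimal places can drop up to a full unit in the last place, so the latitude may be off by as much as 1e-06°.
Along the meridian that is 1e-06° × 111195 m/° = 0.111195 m.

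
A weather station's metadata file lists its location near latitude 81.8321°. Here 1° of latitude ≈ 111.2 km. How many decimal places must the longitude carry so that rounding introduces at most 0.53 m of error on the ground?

5

At 81.8321° one degree of longitude covers 111200 × cos 81.8321° ≈ 111200 × 0.1421 ≈ 15798.7 m.
N decimal places → at most half a unit in the last place, 0.5 × 10⁻ᴺ° = 15798.7/2 × 10⁻ᴺ m.
Need 0.5 × 15798.7 × 10⁻ᴺ ≤ 0.53 → 10⁻ᴺ ≤ 6.709e-05, so N ≥ 4.17.
N = 4 would give 0.79 m (too coarse); N = 5 gives 0.079 m ≤ 0.53 m.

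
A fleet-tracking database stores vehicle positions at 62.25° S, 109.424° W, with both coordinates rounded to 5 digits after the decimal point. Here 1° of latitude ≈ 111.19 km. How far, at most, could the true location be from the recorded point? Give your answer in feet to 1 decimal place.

2.0 feet

Rounding to 5 decimal places leaves each coordinate within ±5e-06° of the true value.
North–south component: 5e-06° × 111190 = 0.55595 m.
East–west component at 62.25°: 5e-06° × 111190 × cos 62.25° ≈ 5e-06 × 51771.7 ≈ 0.258858 m.
Worst case both components are at the extreme and orthogonal: √(0.55595² + 0.258858²) ≈ 0.61326 m.
In feet: 0.61326 m ÷ 0.3048 ≈ 2.012 ft.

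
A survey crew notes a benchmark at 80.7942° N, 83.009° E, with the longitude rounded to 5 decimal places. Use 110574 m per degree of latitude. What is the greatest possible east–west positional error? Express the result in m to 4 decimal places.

Rounding to 5 decimal places leaves the longitude within ±5e-06° of the true value.
One degree of longitude at 80.7942° is 110574 × cos 80.7942° ≈ 110574 × 0.1600 = 17689.8 m.
So at most 5e-06° × 17689.8 ≈ 0.0884488 m east–west.

0.0884 m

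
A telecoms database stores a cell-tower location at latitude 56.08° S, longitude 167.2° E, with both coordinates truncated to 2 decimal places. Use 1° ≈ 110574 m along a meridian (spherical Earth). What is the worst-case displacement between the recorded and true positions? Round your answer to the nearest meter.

1266 meters

Truncating at 2 decimal places can drop up to a full unit in the last place, so each coordinate may be off by as much as 0.01°.
N–S: 0.01° × 110574 m/° = 1105.74 m.
Longitude error → 0.01 × 110574 × cos 56.08° = 0.01 × 110574 × 0.5580 ≈ 617.041 m.
The two errors are perpendicular, so the maximum displacement is √(1105.74² + 617.041²) ≈ 1266.25 m.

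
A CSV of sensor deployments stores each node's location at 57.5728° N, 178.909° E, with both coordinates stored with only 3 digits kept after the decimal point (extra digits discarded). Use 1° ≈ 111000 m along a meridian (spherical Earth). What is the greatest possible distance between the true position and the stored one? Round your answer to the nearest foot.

Truncating at 3 decimal places can drop up to a full unit in the last place, so each coordinate may be off by as much as 0.001°.
Latitude error → 0.001 × 111000 = 111 m along the meridian.
E–W at 57.5728°: 0.001° × 111000 × cos 57.5728° = 0.001 × 111000 × 0.5362 ≈ 59.5213 m.
Worst case both components are at the extreme and orthogonal: √(111² + 59.5213²) ≈ 125.951 m.
In feet: 125.951 m ÷ 0.3048 ≈ 413.23 ft.

413 feet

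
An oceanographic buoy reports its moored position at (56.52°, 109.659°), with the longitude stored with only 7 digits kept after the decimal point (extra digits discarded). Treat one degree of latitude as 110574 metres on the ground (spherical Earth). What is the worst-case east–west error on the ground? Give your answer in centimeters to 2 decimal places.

0.61 centimeters

Truncating at 7 decimal places can drop up to a full unit in the last place, so the longitude may be off by as much as 1e-07°.
Parallels shrink by cos φ, so at 56.52° a degree of longitude is 110574 × 0.5516 ≈ 60997.7 m.
Maximum E–W displacement: 1e-07 × 60997.7 = 0.00609977 m.
That is 0.00609977 m = 0.60998 cm.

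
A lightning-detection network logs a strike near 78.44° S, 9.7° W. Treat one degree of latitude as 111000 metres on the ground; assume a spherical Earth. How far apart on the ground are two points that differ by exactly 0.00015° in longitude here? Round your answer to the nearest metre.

3 metres

0.00015° of longitude at 78.44° is 0.00015 × 111000 × cos 78.44° ≈ 0.00015 × 22243.7 = 3.33656 m.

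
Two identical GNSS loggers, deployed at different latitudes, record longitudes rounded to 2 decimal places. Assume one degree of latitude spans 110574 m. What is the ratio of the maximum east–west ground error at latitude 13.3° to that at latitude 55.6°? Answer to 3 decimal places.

Rounding to 2 decimal places leaves the longitude within ±0.005° of the true value.
At 13.3°: 0.005° × 110574 × cos 13.3° = 0.005 × 110574 × 0.9732 ≈ 538.04 m.
At 55.6°: 0.005° × 110574 × cos 55.6° = 0.005 × 110574 × 0.5650 ≈ 312.35 m.
The ratio reduces to cos 13.3° / cos 55.6° = 0.9732/0.5650 ≈ 1.7225.

1.723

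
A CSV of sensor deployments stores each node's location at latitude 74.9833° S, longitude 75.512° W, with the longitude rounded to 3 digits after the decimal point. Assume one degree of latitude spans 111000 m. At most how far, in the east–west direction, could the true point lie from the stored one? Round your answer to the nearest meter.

Rounding to 3 decimal places leaves the longitude within ±0.0005° of the true value.
One degree of longitude at 74.9833° is 111000 × cos 74.9833° ≈ 111000 × 0.2591 = 28760.2 m.
So at most 0.0005° × 28760.2 ≈ 14.3801 m east–west.

14 meters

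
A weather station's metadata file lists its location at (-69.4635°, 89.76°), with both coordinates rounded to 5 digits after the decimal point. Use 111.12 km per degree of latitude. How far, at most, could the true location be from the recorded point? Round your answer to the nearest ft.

Rounding to 5 decimal places leaves each coordinate within ±5e-06° of the true value.
Latitude error → 5e-06 × 111120 = 0.5556 m along the meridian.
Longitude error → 5e-06 × 111120 × cos 69.4635° = 5e-06 × 111120 × 0.3508 ≈ 0.194907 m.
Combining orthogonally: (0.5556² + 0.194907²)^½ ≈ 0.588795 m.
Converting: 0.588795 m × 3.2808 ft/m ≈ 1.9317 ft.

2 ft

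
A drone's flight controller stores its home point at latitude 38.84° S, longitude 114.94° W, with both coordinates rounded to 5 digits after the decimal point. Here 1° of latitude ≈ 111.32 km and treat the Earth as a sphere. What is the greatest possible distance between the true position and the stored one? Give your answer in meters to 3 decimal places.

0.706 meters

Rounding to 5 decimal places leaves each coordinate within ±5e-06° of the true value.
Latitude error → 5e-06 × 111320 = 0.5566 m along the meridian.
Longitude error → 5e-06 × 111320 × cos 38.84° = 5e-06 × 111320 × 0.7789 ≈ 0.433536 m.
The two errors are perpendicular, so the maximum displacement is √(0.5566² + 0.433536²) ≈ 0.705519 m.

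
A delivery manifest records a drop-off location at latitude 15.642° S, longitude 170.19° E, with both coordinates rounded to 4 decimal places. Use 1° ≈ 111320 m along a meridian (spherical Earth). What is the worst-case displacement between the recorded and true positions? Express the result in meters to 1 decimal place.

Rounding to 4 decimal places leaves each coordinate within ±5e-05° of the true value.
North–south component: 5e-05° × 111320 = 5.566 m.
East–west component at 15.642°: 5e-05° × 111320 × cos 15.642° ≈ 5e-05 × 107197 ≈ 5.35986 m.
The two errors are perpendicular, so the maximum displacement is √(5.566² + 5.35986²) ≈ 7.72713 m.

7.7 meters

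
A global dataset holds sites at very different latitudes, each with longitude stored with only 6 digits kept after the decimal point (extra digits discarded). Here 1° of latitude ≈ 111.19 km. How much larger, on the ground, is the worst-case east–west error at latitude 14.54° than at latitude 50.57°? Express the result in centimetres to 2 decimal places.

3.70 centimetres

Truncating at 6 decimal places can drop up to a full unit in the last place, so the longitude may be off by as much as 1e-06°.
Error at 14.54° = 1e-06° × 111190 × cos 14.54° ≈ 0.11119 × 0.9680 = 0.10763 m.
At 50.57°: 1e-06° × 111190 × cos 50.57° = 1e-06 × 111190 × 0.6351 ≈ 0.070621 m.
Difference: 0.10763 − 0.070621 = 0.037008 m.
That is 0.0370082 m = 3.7008 cm.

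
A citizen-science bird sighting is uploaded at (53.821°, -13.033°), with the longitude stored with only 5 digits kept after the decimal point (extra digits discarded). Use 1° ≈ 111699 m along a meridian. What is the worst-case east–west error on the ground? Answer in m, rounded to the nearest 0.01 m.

0.66 m

Truncating at 5 decimal places can drop up to a full unit in the last place, so the longitude may be off by as much as 1e-05°.
Parallels shrink by cos φ, so at 53.821° a degree of longitude is 111699 × 0.5903 ≈ 65937 m.
East–west error: 1e-05° × 65937 m/° ≈ 0.65937 m.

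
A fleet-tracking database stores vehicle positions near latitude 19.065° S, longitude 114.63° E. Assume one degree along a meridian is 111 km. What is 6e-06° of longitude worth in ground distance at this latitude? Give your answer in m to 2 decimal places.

One degree of longitude here spans 111000 × cos 19.065° = 111000 × 0.9451 ≈ 104911 m; 6e-06° of that is 0.629469 m.

0.63 m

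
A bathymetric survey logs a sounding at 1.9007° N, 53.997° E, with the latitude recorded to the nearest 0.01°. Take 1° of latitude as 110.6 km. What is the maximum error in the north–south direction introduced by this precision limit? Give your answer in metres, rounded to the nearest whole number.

553 metres

Rounding to 2 decimal places leaves the latitude within ±0.005° of the true value.
Along the meridian that is 0.005° × 110600 m/° = 553 m.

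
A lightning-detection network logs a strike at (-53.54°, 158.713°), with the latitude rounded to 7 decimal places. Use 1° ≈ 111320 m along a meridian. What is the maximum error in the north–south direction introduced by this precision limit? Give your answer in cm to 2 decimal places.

0.56 cm

Rounding to 7 decimal places leaves the latitude within ±5e-08° of the true value.
Along the meridian that is 5e-08° × 111320 m/° = 0.005566 m.
That is 0.005566 m = 0.5566 cm.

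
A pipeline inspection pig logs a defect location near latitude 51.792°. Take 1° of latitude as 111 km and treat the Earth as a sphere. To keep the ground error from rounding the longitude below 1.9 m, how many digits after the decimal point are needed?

5

At 51.792° one degree of longitude covers 111000 × cos 51.792° ≈ 111000 × 0.6185 ≈ 68655.5 m.
With N decimal places the half-ulp bound is 0.5·10⁻ᴺ°, or 0.5·10⁻ᴺ × 68655.5 m on the ground.
Setting 34327.8 × 10⁻ᴺ ≤ 1.9 gives 10ᴺ ≥ 1.807e+04, i.e. N ≥ 4.26.
N = 4 would give 3.43 m (too coarse); N = 5 gives 0.343 m ≤ 1.9 m.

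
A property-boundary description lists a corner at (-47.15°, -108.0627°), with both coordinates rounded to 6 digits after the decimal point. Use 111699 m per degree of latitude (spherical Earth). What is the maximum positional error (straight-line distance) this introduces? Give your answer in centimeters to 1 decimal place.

6.8 centimeters

Rounding to 6 decimal places leaves each coordinate within ±5e-07° of the true value.
Latitude error → 5e-07 × 111699 = 0.0558495 m along the meridian.
E–W at 47.15°: 5e-07° × 111699 × cos 47.15° = 5e-07 × 111699 × 0.6801 ≈ 0.0379822 m.
Combining orthogonally: (0.0558495² + 0.0379822²)^½ ≈ 0.0675412 m.
That is 0.0675412 m = 6.7541 cm.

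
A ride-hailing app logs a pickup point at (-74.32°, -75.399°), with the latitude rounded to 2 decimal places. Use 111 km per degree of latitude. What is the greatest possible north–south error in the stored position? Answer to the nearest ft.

1821 ft

Rounding to 2 decimal places leaves the latitude within ±0.005° of the true value.
North–south distance: 0.005° × 111000 m/° = 555 m.
In feet: 555 m ÷ 0.3048 ≈ 1820.9 ft.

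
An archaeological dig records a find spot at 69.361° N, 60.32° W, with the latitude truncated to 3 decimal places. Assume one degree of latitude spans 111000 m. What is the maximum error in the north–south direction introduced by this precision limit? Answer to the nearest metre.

Truncating at 3 decimal places can drop up to a full unit in the last place, so the latitude may be off by as much as 0.001°.
So the N–S error is at most 0.001 × 111000 = 111 m.

111 metres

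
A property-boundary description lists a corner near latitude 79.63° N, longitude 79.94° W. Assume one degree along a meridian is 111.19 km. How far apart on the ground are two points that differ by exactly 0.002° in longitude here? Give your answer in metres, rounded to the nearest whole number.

40 metres

0.002° of longitude at 79.63° is 0.002 × 111190 × cos 79.63° ≈ 0.002 × 20014.7 = 40.0293 m.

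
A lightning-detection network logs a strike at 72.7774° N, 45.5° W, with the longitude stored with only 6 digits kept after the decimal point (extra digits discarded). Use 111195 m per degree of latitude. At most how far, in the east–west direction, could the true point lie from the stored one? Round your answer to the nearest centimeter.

Truncating at 6 decimal places can drop up to a full unit in the last place, so the longitude may be off by as much as 1e-06°.
One degree of longitude at 72.7774° is 111195 × cos 72.7774° ≈ 111195 × 0.2961 = 32923.2 m.
East–west error: 1e-06° × 32923.2 m/° ≈ 0.0329232 m.
That is 0.0329232 m = 3.2923 cm.

3 centimeters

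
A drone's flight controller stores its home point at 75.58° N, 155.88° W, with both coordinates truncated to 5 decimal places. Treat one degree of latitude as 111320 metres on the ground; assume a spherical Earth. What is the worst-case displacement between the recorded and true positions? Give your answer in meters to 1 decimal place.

Truncating at 5 decimal places can drop up to a full unit in the last place, so each coordinate may be off by as much as 1e-05°.
N–S: 1e-05° × 111320 m/° = 1.1132 m.
Longitude error → 1e-05 × 111320 × cos 75.58° = 1e-05 × 111320 × 0.2490 ≈ 0.277218 m.
Worst case both components are at the extreme and orthogonal: √(1.1132² + 0.277218²) ≈ 1.1472 m.

1.1 meters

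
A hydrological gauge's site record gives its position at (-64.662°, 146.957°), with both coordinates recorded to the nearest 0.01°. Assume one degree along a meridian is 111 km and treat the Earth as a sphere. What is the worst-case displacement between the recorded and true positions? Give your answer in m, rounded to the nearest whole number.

Rounding to 2 decimal places leaves each coordinate within ±0.005° of the true value.
N–S: 0.005° × 111000 m/° = 555 m.
East–west component at 64.662°: 0.005° × 111000 × cos 64.662° ≈ 0.005 × 47503.3 ≈ 237.516 m.
Combining orthogonally: (555² + 237.516²)^½ ≈ 603.688 m.

604 m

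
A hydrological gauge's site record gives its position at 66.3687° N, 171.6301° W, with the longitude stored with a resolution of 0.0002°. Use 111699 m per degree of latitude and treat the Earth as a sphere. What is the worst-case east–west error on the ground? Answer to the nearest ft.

15 ft

With a 0.0002° grid the true value lies within half a step, ±0.0002°/2 = ±0.0001°, of the stored one.
One degree of longitude at 66.3687° is 111699 × cos 66.3687° ≈ 111699 × 0.4008 = 44774.5 m.
So at most 0.0001° × 44774.5 ≈ 4.47745 m east–west.
In feet: 4.47745 m ÷ 0.3048 ≈ 14.69 ft.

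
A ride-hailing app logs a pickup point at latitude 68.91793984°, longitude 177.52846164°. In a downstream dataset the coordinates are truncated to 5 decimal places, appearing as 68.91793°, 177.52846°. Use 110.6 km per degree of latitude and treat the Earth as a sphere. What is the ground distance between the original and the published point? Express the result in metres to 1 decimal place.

1.1 metres

Δlat = 68.91793984 − 68.91793 = +0.00000984°; Δlon = 177.52846164 − 177.52846 = +0.00000164°.
North–south shift: 0.00000984 × 110600 = 1.0883 m.
E–W at 68.9179°: 0.00000164° × 110600 × cos 68.9179° = 0.00000164 × 110600 × 0.3597 ≈ 0.0652447 m.
Hypotenuse of the two orthogonal shifts: √(1.0883² + 0.0652447²) = 1.09026 m.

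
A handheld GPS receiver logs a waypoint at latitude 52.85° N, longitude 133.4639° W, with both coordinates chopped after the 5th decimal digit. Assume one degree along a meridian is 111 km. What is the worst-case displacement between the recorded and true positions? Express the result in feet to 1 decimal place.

4.3 feet

Truncating at 5 decimal places can drop up to a full unit in the last place, so each coordinate may be off by as much as 1e-05°.
North–south component: 1e-05° × 111000 = 1.11 m.
East–west component at 52.85°: 1e-05° × 111000 × cos 52.85° ≈ 1e-05 × 67033.3 ≈ 0.670333 m.
Worst case both components are at the extreme and orthogonal: √(1.11² + 0.670333²) ≈ 1.29671 m.
In feet: 1.29671 m ÷ 0.3048 ≈ 4.2543 ft.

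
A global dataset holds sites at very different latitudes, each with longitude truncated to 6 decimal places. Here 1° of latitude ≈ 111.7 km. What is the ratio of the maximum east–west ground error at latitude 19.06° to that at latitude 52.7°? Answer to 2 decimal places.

Truncating at 6 decimal places can drop up to a full unit in the last place, so the longitude may be off by as much as 1e-06°.
Error at 19.06° = 1e-06° × 111700 × cos 19.06° ≈ 0.1117 × 0.9452 = 0.10558 m.
Error at 52.7° = 1e-06° × 111700 × cos 52.7° ≈ 0.1117 × 0.6060 = 0.067689 m.
Ratio: 0.10558 / 0.067689 = cos 19.06° / cos 52.7° ≈ 1.5597.

1.56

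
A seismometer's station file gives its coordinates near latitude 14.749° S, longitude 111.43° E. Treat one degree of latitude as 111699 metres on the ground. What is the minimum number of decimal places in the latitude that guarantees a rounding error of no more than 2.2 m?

One degree of latitude covers 111699 m.
With N decimal places the half-ulp bound is 0.5·10⁻ᴺ°, or 0.5·10⁻ᴺ × 111699 m on the ground.
Need 0.5 × 111699 × 10⁻ᴺ ≤ 2.2 → 10⁻ᴺ ≤ 3.939e-05, so N ≥ 4.40.
N = 4 would give 5.58 m (too coarse); N = 5 gives 0.558 m ≤ 2.2 m.

5 decimal places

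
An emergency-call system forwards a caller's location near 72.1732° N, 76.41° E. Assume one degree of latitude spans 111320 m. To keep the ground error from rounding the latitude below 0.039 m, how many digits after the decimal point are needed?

7 decimal places

One degree of latitude covers 111320 m.
With N decimal places the half-ulp bound is 0.5·10⁻ᴺ°, or 0.5·10⁻ᴺ × 111320 m on the ground.
Setting 55660 × 10⁻ᴺ ≤ 0.039 gives 10ᴺ ≥ 1.427e+06, i.e. N ≥ 6.15.
N = 6 would give 0.0557 m (too coarse); N = 7 gives 0.00557 m ≤ 0.039 m.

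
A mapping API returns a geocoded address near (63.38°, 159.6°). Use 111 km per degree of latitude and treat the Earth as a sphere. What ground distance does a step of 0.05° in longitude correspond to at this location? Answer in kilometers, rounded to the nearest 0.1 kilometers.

0.05° of longitude at 63.38° is 0.05 × 111000 × cos 63.38° ≈ 0.05 × 49735.9 = 2486.8 m.
That is 2486.8 m = 2.4868 km.

2.5 kilometers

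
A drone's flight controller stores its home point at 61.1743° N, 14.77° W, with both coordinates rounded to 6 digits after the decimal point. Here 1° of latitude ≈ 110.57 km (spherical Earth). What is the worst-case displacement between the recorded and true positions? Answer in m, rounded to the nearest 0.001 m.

0.061 m

Rounding to 6 decimal places leaves each coordinate within ±5e-07° of the true value.
Latitude error → 5e-07 × 110570 = 0.055285 m along the meridian.
Longitude error → 5e-07 × 110570 × cos 61.1743° = 5e-07 × 110570 × 0.4821 ≈ 0.0266555 m.
Worst case both components are at the extreme and orthogonal: √(0.055285² + 0.0266555²) ≈ 0.0613754 m.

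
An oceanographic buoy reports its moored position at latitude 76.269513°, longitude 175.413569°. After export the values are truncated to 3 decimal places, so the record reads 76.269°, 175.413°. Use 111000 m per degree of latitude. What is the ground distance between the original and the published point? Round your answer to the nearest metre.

59 metres

The latitude changed by +0.000513° and the longitude by +0.000569°.
North–south shift: 0.000513 × 111000 = 56.943 m.
East–west at this latitude: 0.000569° × 111000 × cos 76.269° ≈ 0.000569 × 26347.4 = 14.9917 m.
Distance: √(56.943² + 14.9917²) ≈ 58.8834 m.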